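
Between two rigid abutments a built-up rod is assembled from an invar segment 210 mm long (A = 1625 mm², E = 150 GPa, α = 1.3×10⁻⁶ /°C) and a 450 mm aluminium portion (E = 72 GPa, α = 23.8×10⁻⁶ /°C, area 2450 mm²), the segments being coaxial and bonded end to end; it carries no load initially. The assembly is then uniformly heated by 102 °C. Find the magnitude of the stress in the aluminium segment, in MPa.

With the walls removed the bar would change length by δ_free = Σ αᵢΔT Lᵢ = 1.3×10⁻⁶×102×210 + 23.8×10⁻⁶×102×450 = 1.12 mm.
Since the ends are fixed, an axial force P builds up, equal in every segment, with P · Σ Lᵢ/(AᵢEᵢ) = δ_free.
Σ Lᵢ/(AᵢEᵢ) = 210/(1625×150×10³) + 450/(2450×72×10³) = 3.413×10⁻⁶ mm/N.
P = 1.12 / 3.413×10⁻⁶ = 328300 N = 328.3 kN, compressive.
σ_{aluminium} = P / A = 328300 / 2450 = 134 MPa.

σ ≈ 134 MPa (compressive)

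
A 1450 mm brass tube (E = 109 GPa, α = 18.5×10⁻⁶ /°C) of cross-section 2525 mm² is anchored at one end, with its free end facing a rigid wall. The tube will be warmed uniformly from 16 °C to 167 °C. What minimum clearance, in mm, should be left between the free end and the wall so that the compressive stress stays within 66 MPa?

With no wall the tube would lengthen by αΔT L = 18.5×10⁻⁶ × 151 × 1450 = 4.051 mm.
A stress of 66 MPa corresponds to the wall pushing the tube back by σL/E = 66×1450/(109×10³) = 0.878 mm.
So the gap has to take up the difference, g_min = δ_free − σL/E = 4.051 − 0.878 = 3.173 mm.

g ≈ 3.17 mm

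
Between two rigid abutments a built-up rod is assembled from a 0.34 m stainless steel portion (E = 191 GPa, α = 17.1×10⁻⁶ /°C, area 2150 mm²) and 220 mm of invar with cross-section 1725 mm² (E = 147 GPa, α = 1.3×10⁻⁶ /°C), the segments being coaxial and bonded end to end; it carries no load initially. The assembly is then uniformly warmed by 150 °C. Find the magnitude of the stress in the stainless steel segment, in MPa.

σ ≈ 251 MPa (compressive)

If the supports were absent, the total length change would be Σ αᵢΔT Lᵢ = 17.1×10⁻⁶×150×340 + 1.3×10⁻⁶×150×220 = 0.915 mm.
Since the ends are fixed, an axial force P builds up, equal in every segment, with P · Σ Lᵢ/(AᵢEᵢ) = δ_free.
Σ Lᵢ/(AᵢEᵢ) = 340/(2150×191×10³) + 220/(1725×147×10³) = 1.696×10⁻⁶ mm/N.
P = 0.915 / 1.696×10⁻⁶ = 539600 N = 539.6 kN, compressive.
σ_{stainless steel} = P / A = 539600 / 2150 = 251 MPa.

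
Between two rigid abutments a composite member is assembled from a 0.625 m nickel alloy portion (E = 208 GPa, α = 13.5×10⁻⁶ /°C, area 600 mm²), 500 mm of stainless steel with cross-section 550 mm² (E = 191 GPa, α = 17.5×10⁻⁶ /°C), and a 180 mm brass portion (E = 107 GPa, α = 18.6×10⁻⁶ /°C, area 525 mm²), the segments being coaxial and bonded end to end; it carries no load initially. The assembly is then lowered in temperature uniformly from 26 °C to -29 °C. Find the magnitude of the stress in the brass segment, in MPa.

With the walls removed the bar would change length by δ_free = Σ αᵢΔT Lᵢ = 13.5×10⁻⁶×55×625 + 17.5×10⁻⁶×55×500 + 18.6×10⁻⁶×55×180 = 1.129 mm.
The walls prevent any net length change, so an axial force P (same in every segment) develops. Compatibility: P · Σ Lᵢ/(AᵢEᵢ) = δ_free.
The series flexibility is Σ Lᵢ/(AᵢEᵢ) = 625/(600×208×10³) + 500/(550×191×10³) + 180/(525×107×10³) = 1.297×10⁻⁵ mm/N.
P = 1.129 / 1.297×10⁻⁵ = 87070 N = 87.07 kN, tensile.
σ_{brass} = P / A = 87070 / 525 = 165.8 MPa.

σ ≈ 166 MPa (tensile)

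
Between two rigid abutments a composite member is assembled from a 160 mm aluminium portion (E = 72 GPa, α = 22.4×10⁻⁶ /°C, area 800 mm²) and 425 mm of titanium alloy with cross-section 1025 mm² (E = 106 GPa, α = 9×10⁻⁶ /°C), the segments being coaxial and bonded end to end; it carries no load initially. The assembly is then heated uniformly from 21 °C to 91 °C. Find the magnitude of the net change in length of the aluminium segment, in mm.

If the supports were absent, the total length change would be Σ αᵢΔT Lᵢ = 22.4×10⁻⁶×70×160 + 9×10⁻⁶×70×425 = 0.5186 mm.
The walls prevent any net length change, so an axial force P (same in every segment) develops. Compatibility: P · Σ Lᵢ/(AᵢEᵢ) = δ_free.
Σ Lᵢ/(AᵢEᵢ) = 160/(800×72×10³) + 425/(1025×106×10³) = 6.689×10⁻⁶ mm/N.
P = 0.5186 / 6.689×10⁻⁶ = 77530 N = 77.53 kN, compressive.
For the aluminium segment, free thermal change = 22.4×10⁻⁶×70×160 = 0.2509 mm and elastic change from P = 77530×160/(800×72×10³) = 0.2154 mm; these oppose, so the net change is 0.0355 mm (segment lengthens).

|ΔL| ≈ 0.0355 mm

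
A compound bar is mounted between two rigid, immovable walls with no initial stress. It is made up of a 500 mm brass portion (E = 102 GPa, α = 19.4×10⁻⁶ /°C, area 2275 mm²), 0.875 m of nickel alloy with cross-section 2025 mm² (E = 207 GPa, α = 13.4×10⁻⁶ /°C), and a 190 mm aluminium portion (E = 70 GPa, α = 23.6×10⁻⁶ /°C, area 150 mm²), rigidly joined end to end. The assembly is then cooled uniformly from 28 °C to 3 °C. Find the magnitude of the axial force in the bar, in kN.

With the walls removed the bar would change length by δ_free = Σ αᵢΔT Lᵢ = 19.4×10⁻⁶×25×500 + 13.4×10⁻⁶×25×875 + 23.6×10⁻⁶×25×190 = 0.6477 mm.
The rigid supports impose zero overall length change; the single axial force P common to all segments must satisfy P Σ Lᵢ/(AᵢEᵢ) = δ_free.
Σ Lᵢ/(AᵢEᵢ) = 500/(2275×102×10³) + 875/(2025×207×10³) + 190/(150×70×10³) = 2.234×10⁻⁵ mm/N.
P = 0.6477 / 2.234×10⁻⁵ = 29000 N = 29 kN, tensile.

P ≈ 29 kN (tensile)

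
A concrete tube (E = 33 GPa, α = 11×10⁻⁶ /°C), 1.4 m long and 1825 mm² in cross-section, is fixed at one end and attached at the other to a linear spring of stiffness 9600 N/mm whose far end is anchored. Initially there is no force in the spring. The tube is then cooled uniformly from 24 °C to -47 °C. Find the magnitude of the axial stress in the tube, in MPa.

Free thermal contraction: δ_free = αΔT L = 11×10⁻⁶ × 71 × 1400 = 1.093 mm.
Let P be the tensile force in the spring. The tube extends elastically by PL/(AE) and the spring stretches by P/k; together these equal δ_free.
P [ L/(AE) + 1/k ] = δ_free → P [ 1400/(1825×33×10³) + 1/(9600) ] = 1.093.
P = 1.093 / 0.0001274 = 8582 N.
σ = P/A = 8582/1825 = 4.702 MPa.

σ ≈ 4.7 MPa (tensile)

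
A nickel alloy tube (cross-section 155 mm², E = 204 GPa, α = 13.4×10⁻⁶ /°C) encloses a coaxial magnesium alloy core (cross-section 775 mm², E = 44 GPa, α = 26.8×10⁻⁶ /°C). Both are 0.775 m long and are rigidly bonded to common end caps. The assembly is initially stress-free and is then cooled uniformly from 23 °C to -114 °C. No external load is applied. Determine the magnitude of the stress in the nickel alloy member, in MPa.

The magnesium alloy has the larger α, so on cooling it would change length more than the nickel alloy if both were free. The rigid plates force a common final length, so the magnesium alloy is put into tension and the nickel alloy into compression, with equal and opposite forces P (no external load).
Setting the final lengths equal and cancelling L: (α₁ − α₂)ΔT = P/(A₁E₁) + P/(A₂E₂).
|α₁ − α₂|·ΔT = 13.4×10⁻⁶ × 137 = 0.001836.
1/(A₁E₁) + 1/(A₂E₂) = 1/(155×204×10³) + 1/(775×44×10³) = 6.095×10⁻⁸ N⁻¹.
So P = 0.001836 / 6.095×10⁻⁸ = 30.12 kN.
σ_{nickel alloy} = P/A₁ = 30120/155 = 194.3 MPa, compressive.

σ ≈ 194 MPa (compressive)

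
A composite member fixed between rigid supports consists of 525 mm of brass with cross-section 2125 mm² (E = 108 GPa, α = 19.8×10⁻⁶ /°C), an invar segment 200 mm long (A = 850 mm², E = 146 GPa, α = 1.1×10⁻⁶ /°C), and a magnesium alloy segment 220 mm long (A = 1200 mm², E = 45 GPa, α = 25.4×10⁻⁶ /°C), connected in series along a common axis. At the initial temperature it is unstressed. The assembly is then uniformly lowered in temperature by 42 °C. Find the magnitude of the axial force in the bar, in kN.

With the walls removed the bar would change length by δ_free = Σ αᵢΔT Lᵢ = 19.8×10⁻⁶×42×525 + 1.1×10⁻⁶×42×200 + 25.4×10⁻⁶×42×220 = 0.6805 mm.
The walls prevent any net length change, so an axial force P (same in every segment) develops. Compatibility: P · Σ Lᵢ/(AᵢEᵢ) = δ_free.
The series flexibility is Σ Lᵢ/(AᵢEᵢ) = 525/(2125×108×10³) + 200/(850×146×10³) + 220/(1200×45×10³) = 7.973×10⁻⁶ mm/N.
So P = 0.6805 / 7.973×10⁻⁶ = 85.35 kN, tensile.

P ≈ 85.4 kN (tensile)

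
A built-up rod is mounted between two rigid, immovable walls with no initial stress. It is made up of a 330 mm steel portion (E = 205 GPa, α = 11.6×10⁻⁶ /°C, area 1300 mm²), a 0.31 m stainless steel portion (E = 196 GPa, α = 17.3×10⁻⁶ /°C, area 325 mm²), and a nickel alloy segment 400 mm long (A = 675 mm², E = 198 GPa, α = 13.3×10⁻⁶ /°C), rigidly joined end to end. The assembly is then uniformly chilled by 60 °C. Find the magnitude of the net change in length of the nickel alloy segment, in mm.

Free thermal contraction of the whole bar: Σ αᵢΔT Lᵢ = 11.6×10⁻⁶×60×330 + 17.3×10⁻⁶×60×310 + 13.3×10⁻⁶×60×400 = 0.8707 mm.
The walls prevent any net length change, so an axial force P (same in every segment) develops. Compatibility: P · Σ Lᵢ/(AᵢEᵢ) = δ_free.
Σ Lᵢ/(AᵢEᵢ) = 330/(1300×205×10³) + 310/(325×196×10³) + 400/(675×198×10³) = 9.098×10⁻⁶ mm/N.
Hence P = δ_free / Σ(L/AE) = 0.8707/9.098×10⁻⁶ = 95.7 kN (tensile).
For the nickel alloy segment, free thermal change = 13.3×10⁻⁶×60×400 = 0.3192 mm and elastic change from P = 95700×400/(675×198×10³) = 0.2864 mm; these oppose, so the net change is 0.0328 mm (segment shortens).

|ΔL| ≈ 0.0328 mm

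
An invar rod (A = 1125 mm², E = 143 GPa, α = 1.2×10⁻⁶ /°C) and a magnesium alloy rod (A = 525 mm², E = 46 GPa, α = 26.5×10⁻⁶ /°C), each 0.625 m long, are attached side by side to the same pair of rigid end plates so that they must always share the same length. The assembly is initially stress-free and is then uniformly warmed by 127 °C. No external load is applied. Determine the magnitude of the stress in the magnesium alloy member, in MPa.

σ ≈ 129 MPa (compressive)

Equilibrium of a rigid end plate with no external load gives equal and opposite internal forces ±P in the two members. Since α_{magnesium alloy} > α_{invar}, heating drives the magnesium alloy into compression and the invar into tension.
Setting the final lengths equal and cancelling L: (α₁ − α₂)ΔT = P/(A₁E₁) + P/(A₂E₂).
|α₁ − α₂|·ΔT = 25.3×10⁻⁶ × 127 = 0.003213.
1/(A₁E₁) + 1/(A₂E₂) = 1/(1125×143×10³) + 1/(525×46×10³) = 4.762×10⁻⁸ N⁻¹.
P = 0.003213 / 4.762×10⁻⁸ = 67470 N = 67.47 kN.
σ_{magnesium alloy} = P/A₂ = 67470/525 = 128.5 MPa, compressive.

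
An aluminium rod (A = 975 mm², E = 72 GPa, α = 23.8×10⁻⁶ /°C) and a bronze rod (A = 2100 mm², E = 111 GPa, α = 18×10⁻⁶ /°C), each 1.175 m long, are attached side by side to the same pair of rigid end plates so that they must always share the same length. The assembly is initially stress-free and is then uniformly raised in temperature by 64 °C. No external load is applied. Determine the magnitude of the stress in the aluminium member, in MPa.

Equilibrium of a rigid end plate with no external load gives equal and opposite internal forces ±P in the two members. Since α_{aluminium} > α_{bronze}, heating drives the aluminium into compression and the bronze into tension.
Equating the net (thermal + elastic) strains gives |α₁ − α₂|·ΔT = P·[1/(A₁E₁) + 1/(A₂E₂)].
|α₁ − α₂|·ΔT = 5.8×10⁻⁶ × 64 = 0.0003712.
1/(A₁E₁) + 1/(A₂E₂) = 1/(975×72×10³) + 1/(2100×111×10³) = 1.854×10⁻⁸ N⁻¹.
So P = 0.0003712 / 1.854×10⁻⁸ = 20.03 kN.
σ_{aluminium} = P/A₁ = 20030/975 = 20.54 MPa, compressive.

σ ≈ 20.5 MPa (compressive)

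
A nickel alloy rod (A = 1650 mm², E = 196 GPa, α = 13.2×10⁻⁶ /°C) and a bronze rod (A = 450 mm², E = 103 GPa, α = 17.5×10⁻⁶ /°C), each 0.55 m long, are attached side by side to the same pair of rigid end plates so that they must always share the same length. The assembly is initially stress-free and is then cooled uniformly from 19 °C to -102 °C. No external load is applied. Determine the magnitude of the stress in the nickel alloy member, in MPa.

Both members must finish at the same length. With the larger α, the bronze tends to over-contract; the plates restrain it, putting the bronze in tension and the nickel alloy in compression. With no external load the two internal forces are equal and opposite, magnitude P.
Compatibility of the two members (thermal + elastic change equal): (α₁ − α₂)ΔT = P·[1/(A₁E₁) + 1/(A₂E₂)].
|α₁ − α₂|·ΔT = 4.3×10⁻⁶ × 121 = 0.0005203.
1/(A₁E₁) + 1/(A₂E₂) = 1/(1650×196×10³) + 1/(450×103×10³) = 2.467×10⁻⁸ N⁻¹.
P = 0.0005203 / 2.467×10⁻⁸ = 21090 N = 21.09 kN.
σ_{nickel alloy} = P/A₁ = 21090/1650 = 12.78 MPa, compressive.

σ ≈ 12.8 MPa (compressive)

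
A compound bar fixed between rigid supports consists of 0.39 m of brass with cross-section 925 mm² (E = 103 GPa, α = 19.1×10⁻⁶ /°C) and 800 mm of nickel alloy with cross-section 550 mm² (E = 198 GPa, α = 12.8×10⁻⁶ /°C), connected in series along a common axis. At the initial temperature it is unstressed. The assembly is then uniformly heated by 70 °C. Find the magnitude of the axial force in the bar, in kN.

P ≈ 108 kN (compressive)

If the supports were absent, the total length change would be Σ αᵢΔT Lᵢ = 19.1×10⁻⁶×70×390 + 12.8×10⁻⁶×70×800 = 1.238 mm.
The walls prevent any net length change, so an axial force P (same in every segment) develops. Compatibility: P · Σ Lᵢ/(AᵢEᵢ) = δ_free.
The series flexibility is Σ Lᵢ/(AᵢEᵢ) = 390/(925×103×10³) + 800/(550×198×10³) = 1.144×10⁻⁵ mm/N.
Hence P = δ_free / Σ(L/AE) = 1.238/1.144×10⁻⁵ = 108.2 kN (compressive).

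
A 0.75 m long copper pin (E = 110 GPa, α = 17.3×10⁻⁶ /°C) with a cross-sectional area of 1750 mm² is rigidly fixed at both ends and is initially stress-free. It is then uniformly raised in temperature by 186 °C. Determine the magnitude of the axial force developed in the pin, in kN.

With zero net strain, σ = E·αΔT = 110 GPa × 17.3×10⁻⁶ × 186 = 354 MPa.
Axial force P = σA = 354 × 1750 = 619400 N = 619.4 kN, compressive.

P ≈ 619 kN (compressive)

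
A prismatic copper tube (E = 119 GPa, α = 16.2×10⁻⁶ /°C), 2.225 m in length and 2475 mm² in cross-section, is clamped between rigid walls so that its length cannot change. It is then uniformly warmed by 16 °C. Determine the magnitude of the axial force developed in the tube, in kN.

With zero net strain, σ = E·αΔT = 119 GPa × 16.2×10⁻⁶ × 16 = 30.84 MPa.
P = AEαΔT = 2475 × 119×10³ × 16.2×10⁻⁶ × 16 = 76.34 kN (compressive).

P ≈ 76.3 kN (compressive)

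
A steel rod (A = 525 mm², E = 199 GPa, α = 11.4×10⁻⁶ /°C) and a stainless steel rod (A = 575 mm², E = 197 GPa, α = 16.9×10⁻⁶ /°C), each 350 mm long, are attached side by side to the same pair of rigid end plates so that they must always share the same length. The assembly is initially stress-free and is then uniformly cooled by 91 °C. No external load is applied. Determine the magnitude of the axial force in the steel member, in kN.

P ≈ 27.2 kN (compressive in the steel)

The stainless steel has the larger α, so on cooling it would change length more than the steel if both were free. The rigid plates force a common final length, so the stainless steel is put into tension and the steel into compression, with equal and opposite forces P (no external load).
Setting the final lengths equal and cancelling L: (α₁ − α₂)ΔT = P/(A₁E₁) + P/(A₂E₂).
|α₁ − α₂|·ΔT = 5.5×10⁻⁶ × 91 = 0.0005005.
1/(A₁E₁) + 1/(A₂E₂) = 1/(525×199×10³) + 1/(575×197×10³) = 1.84×10⁻⁸ N⁻¹.
So P = 0.0005005 / 1.84×10⁻⁸ = 27.2 kN.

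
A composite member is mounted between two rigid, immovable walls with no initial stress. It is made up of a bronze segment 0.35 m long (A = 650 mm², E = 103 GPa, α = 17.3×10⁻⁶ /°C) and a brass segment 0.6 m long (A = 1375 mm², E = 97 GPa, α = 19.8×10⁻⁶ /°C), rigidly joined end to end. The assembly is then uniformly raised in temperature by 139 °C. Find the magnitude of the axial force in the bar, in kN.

Free thermal expansion of the whole bar: Σ αᵢΔT Lᵢ = 17.3×10⁻⁶×139×350 + 19.8×10⁻⁶×139×600 = 2.493 mm.
Since the ends are fixed, an axial force P builds up, equal in every segment, with P · Σ Lᵢ/(AᵢEᵢ) = δ_free.
Σ Lᵢ/(AᵢEᵢ) = 350/(650×103×10³) + 600/(1375×97×10³) = 9.726×10⁻⁶ mm/N.
So P = 2.493 / 9.726×10⁻⁶ = 256.3 kN, compressive.

P ≈ 256 kN (compressive)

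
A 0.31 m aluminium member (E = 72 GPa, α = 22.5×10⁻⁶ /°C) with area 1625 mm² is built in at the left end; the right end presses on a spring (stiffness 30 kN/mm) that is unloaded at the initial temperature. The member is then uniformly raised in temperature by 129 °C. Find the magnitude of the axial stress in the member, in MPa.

σ ≈ 15.4 MPa (compressive)

If the spring were absent the member would lengthen by αΔT L = 22.5×10⁻⁶ × 129 × 310 = 0.8998 mm.
With a force P in the spring, the elastic change of the member is PL/(AE) and that of the spring is P/k; compatibility requires their sum to equal δ_free.
So P = δ_free / [L/(AE) + 1/k] = 0.8998 / [ 310/(1625×72×10³) + 1/(30×10³) ].
P = 0.8998 / 3.598×10⁻⁵ = 25010 N.
σ = P/A = 25010/1625 = 15.39 MPa.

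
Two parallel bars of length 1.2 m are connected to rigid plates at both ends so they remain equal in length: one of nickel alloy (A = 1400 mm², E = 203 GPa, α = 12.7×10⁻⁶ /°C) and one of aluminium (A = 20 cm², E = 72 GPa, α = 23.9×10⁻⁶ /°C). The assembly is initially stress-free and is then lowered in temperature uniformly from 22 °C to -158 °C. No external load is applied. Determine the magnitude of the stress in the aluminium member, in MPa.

σ ≈ 96.3 MPa (tensile)

Both members must finish at the same length. With the larger α, the aluminium tends to over-contract; the plates restrain it, putting the aluminium in tension and the nickel alloy in compression. With no external load the two internal forces are equal and opposite, magnitude P.
Setting the final lengths equal and cancelling L: (α₁ − α₂)ΔT = P/(A₁E₁) + P/(A₂E₂).
|α₁ − α₂|·ΔT = 11.2×10⁻⁶ × 180 = 0.002016.
1/(A₁E₁) + 1/(A₂E₂) = 1/(1400×203×10³) + 1/(2000×72×10³) = 1.046×10⁻⁸ N⁻¹.
So P = 0.002016 / 1.046×10⁻⁸ = 192.7 kN.
σ_{aluminium} = P/A₂ = 192700/2000 = 96.34 MPa, tensile.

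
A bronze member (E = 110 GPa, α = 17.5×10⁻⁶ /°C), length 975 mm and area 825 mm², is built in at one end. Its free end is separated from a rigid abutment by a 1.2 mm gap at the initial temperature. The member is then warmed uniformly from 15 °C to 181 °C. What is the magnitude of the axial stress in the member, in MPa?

Free thermal elongation = αΔT L = 17.5×10⁻⁶ × 166 × 975 = 2.832 mm.
This exceeds the 1.2 mm gap, so the wall pushes back. The portion of expansion that must be recovered elastically is δ_free − gap = 2.832 − 1.2 = 1.632 mm.
So σ = E(δ_free − g)/L = 110×10³ × 1.632/975 = 184.2 MPa.

σ ≈ 184 MPa (compressive)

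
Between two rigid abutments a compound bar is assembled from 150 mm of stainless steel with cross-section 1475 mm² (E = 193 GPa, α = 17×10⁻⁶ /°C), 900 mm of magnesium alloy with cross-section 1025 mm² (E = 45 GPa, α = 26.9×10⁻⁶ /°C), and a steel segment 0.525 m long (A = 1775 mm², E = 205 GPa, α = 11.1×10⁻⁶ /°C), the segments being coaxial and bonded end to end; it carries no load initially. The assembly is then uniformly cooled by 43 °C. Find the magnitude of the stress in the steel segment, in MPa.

σ ≈ 36.7 MPa (tensile)

If the supports were absent, the total length change would be Σ αᵢΔT Lᵢ = 17×10⁻⁶×43×150 + 26.9×10⁻⁶×43×900 + 11.1×10⁻⁶×43×525 = 1.401 mm.
Since the ends are fixed, an axial force P builds up, equal in every segment, with P · Σ Lᵢ/(AᵢEᵢ) = δ_free.
Σ Lᵢ/(AᵢEᵢ) = 150/(1475×193×10³) + 900/(1025×45×10³) + 525/(1775×205×10³) = 2.148×10⁻⁵ mm/N.
So P = 1.401 / 2.148×10⁻⁵ = 65.23 kN, tensile.
σ_{steel} = P / A = 65230 / 1775 = 36.75 MPa.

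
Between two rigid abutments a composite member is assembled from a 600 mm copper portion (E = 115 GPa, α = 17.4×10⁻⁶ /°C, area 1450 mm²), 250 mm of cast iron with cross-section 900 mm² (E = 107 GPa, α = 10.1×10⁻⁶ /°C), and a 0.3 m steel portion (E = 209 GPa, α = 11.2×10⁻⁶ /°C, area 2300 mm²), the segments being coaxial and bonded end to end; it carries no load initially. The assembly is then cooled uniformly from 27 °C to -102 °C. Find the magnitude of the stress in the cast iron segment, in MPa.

If the supports were absent, the total length change would be Σ αᵢΔT Lᵢ = 17.4×10⁻⁶×129×600 + 10.1×10⁻⁶×129×250 + 11.2×10⁻⁶×129×300 = 2.106 mm.
Since the ends are fixed, an axial force P builds up, equal in every segment, with P · Σ Lᵢ/(AᵢEᵢ) = δ_free.
The series flexibility is Σ Lᵢ/(AᵢEᵢ) = 600/(1450×115×10³) + 250/(900×107×10³) + 300/(2300×209×10³) = 6.818×10⁻⁶ mm/N.
So P = 2.106 / 6.818×10⁻⁶ = 308.9 kN, tensile.
σ_{cast iron} = P / A = 308900 / 900 = 343.2 MPa.

σ ≈ 343 MPa (tensile)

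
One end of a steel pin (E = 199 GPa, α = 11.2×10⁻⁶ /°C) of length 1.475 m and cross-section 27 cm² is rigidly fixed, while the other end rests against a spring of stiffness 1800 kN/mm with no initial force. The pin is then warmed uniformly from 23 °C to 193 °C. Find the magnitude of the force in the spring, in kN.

The unrestrained thermal change is αΔT L = 11.2×10⁻⁶ × 170 × 1475 = 2.808 mm.
With a force P in the spring, the elastic change of the pin is PL/(AE) and that of the spring is P/k; compatibility requires their sum to equal δ_free.
So P = δ_free / [L/(AE) + 1/k] = 2.808 / [ 1475/(2700×199×10³) + 1/(1800×10³) ].
P = 2.808 / 3.301×10⁻⁶ = 850800 N.

P ≈ 851 kN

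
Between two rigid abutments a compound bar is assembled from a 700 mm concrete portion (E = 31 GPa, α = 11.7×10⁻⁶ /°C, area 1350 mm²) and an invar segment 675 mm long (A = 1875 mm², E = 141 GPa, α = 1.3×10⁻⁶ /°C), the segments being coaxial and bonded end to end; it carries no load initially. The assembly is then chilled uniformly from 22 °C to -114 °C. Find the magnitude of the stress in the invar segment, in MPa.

Free thermal contraction of the whole bar: Σ αᵢΔT Lᵢ = 11.7×10⁻⁶×136×700 + 1.3×10⁻⁶×136×675 = 1.233 mm.
Since the ends are fixed, an axial force P builds up, equal in every segment, with P · Σ Lᵢ/(AᵢEᵢ) = δ_free.
Σ Lᵢ/(AᵢEᵢ) = 700/(1350×31×10³) + 675/(1875×141×10³) = 1.928×10⁻⁵ mm/N.
P = 1.233 / 1.928×10⁻⁵ = 63960 N = 63.96 kN, tensile.
σ_{invar} = P / A = 63960 / 1875 = 34.11 MPa.

σ ≈ 34.1 MPa (tensile)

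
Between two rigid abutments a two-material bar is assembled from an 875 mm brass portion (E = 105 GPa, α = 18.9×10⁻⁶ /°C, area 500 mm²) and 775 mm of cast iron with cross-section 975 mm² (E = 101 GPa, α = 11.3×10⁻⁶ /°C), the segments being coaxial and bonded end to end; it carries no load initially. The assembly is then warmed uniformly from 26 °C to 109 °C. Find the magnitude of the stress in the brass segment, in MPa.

With the walls removed the bar would change length by δ_free = Σ αᵢΔT Lᵢ = 18.9×10⁻⁶×83×875 + 11.3×10⁻⁶×83×775 = 2.099 mm.
The rigid supports impose zero overall length change; the single axial force P common to all segments must satisfy P Σ Lᵢ/(AᵢEᵢ) = δ_free.
Σ Lᵢ/(AᵢEᵢ) = 875/(500×105×10³) + 775/(975×101×10³) = 2.454×10⁻⁵ mm/N.
P = 2.099 / 2.454×10⁻⁵ = 85570 N = 85.57 kN, compressive.
σ_{brass} = P / A = 85570 / 500 = 171.1 MPa.

σ ≈ 171 MPa (compressive)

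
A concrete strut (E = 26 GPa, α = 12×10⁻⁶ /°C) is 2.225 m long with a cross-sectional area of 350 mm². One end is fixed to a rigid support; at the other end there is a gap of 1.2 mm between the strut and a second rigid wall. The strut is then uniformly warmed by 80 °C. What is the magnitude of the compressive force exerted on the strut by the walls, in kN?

Free thermal elongation = αΔT L = 12×10⁻⁶ × 80 × 2225 = 2.136 mm.
After closing the 1.2 mm clearance, 2.136 − 1.2 = 0.936 mm of expansion remains to be suppressed by the wall.
Compatibility: PL/(AE) = 0.936 mm, so σ = P/A = E × (0.936/2225) = 10.94 MPa.
Force on the wall = σA = 10.94 × 350 mm² = 3.828 kN.

P ≈ 3.83 kN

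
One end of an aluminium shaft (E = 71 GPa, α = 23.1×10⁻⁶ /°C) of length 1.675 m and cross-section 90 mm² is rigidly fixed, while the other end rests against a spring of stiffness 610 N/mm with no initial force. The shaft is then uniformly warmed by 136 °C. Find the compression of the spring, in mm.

The unrestrained thermal change is αΔT L = 23.1×10⁻⁶ × 136 × 1675 = 5.262 mm.
With a force P in the spring, the elastic change of the shaft is PL/(AE) and that of the spring is P/k; compatibility requires their sum to equal δ_free.
P [ L/(AE) + 1/k ] = δ_free → P [ 1675/(90×71×10³) + 1/(610) ] = 5.262.
P = 5.262 / 0.001901 = 2767 N.
Spring compression = P/k = 2767/(610) = 4.537 mm.

δ ≈ 4.54 mm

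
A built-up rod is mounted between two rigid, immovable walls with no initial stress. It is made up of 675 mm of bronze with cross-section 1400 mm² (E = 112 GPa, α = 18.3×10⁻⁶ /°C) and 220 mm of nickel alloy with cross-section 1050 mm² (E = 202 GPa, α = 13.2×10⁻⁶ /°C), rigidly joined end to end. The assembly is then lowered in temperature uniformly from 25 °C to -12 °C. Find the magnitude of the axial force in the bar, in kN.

Free thermal contraction of the whole bar: Σ αᵢΔT Lᵢ = 18.3×10⁻⁶×37×675 + 13.2×10⁻⁶×37×220 = 0.5645 mm.
The walls prevent any net length change, so an axial force P (same in every segment) develops. Compatibility: P · Σ Lᵢ/(AᵢEᵢ) = δ_free.
The series flexibility is Σ Lᵢ/(AᵢEᵢ) = 675/(1400×112×10³) + 220/(1050×202×10³) = 5.342×10⁻⁶ mm/N.
P = 0.5645 / 5.342×10⁻⁶ = 105700 N = 105.7 kN, tensile.

P ≈ 106 kN (tensile)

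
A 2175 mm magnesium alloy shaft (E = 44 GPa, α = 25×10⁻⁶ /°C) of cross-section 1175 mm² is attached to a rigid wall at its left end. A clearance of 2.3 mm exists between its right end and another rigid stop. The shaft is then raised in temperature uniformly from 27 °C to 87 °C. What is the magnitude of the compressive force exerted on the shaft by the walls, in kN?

P ≈ 22.9 kN

Unrestrained expansion: δ_free = αΔT L = 25×10⁻⁶ × 60 × 2175 = 3.262 mm.
After closing the 2.3 mm clearance, 3.262 − 2.3 = 0.9625 mm of expansion remains to be suppressed by the wall.
That suppressed elongation corresponds to σ = E·Δ/L = 44×10³ × 0.9625/2175 = 19.47 MPa.
Force on the wall = σA = 19.47 × 1175 mm² = 22.88 kN.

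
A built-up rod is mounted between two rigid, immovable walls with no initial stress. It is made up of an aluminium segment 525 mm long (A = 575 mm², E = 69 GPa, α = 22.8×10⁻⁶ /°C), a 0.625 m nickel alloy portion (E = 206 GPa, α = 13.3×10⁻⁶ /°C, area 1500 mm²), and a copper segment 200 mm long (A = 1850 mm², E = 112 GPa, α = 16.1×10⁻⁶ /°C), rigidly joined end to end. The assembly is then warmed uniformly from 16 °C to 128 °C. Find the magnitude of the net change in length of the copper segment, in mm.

With the walls removed the bar would change length by δ_free = Σ αᵢΔT Lᵢ = 22.8×10⁻⁶×112×525 + 13.3×10⁻⁶×112×625 + 16.1×10⁻⁶×112×200 = 2.632 mm.
The walls prevent any net length change, so an axial force P (same in every segment) develops. Compatibility: P · Σ Lᵢ/(AᵢEᵢ) = δ_free.
The series flexibility is Σ Lᵢ/(AᵢEᵢ) = 525/(575×69×10³) + 625/(1500×206×10³) + 200/(1850×112×10³) = 1.622×10⁻⁵ mm/N.
So P = 2.632 / 1.622×10⁻⁵ = 162.3 kN, compressive.
For the copper segment, free thermal change = 16.1×10⁻⁶×112×200 = 0.3606 mm and elastic change from P = 162300×200/(1850×112×10³) = 0.1566 mm; these oppose, so the net change is 0.204 mm (segment lengthens).

|ΔL| ≈ 0.204 mm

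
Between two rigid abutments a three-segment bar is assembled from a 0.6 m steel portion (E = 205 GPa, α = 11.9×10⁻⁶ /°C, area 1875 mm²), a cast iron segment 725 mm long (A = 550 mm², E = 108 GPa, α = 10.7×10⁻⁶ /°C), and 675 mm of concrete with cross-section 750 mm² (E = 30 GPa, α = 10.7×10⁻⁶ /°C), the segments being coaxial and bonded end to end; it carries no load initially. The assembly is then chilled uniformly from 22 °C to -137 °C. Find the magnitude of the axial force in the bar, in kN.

With the walls removed the bar would change length by δ_free = Σ αᵢΔT Lᵢ = 11.9×10⁻⁶×159×600 + 10.7×10⁻⁶×159×725 + 10.7×10⁻⁶×159×675 = 3.517 mm.
The walls prevent any net length change, so an axial force P (same in every segment) develops. Compatibility: P · Σ Lᵢ/(AᵢEᵢ) = δ_free.
The series flexibility is Σ Lᵢ/(AᵢEᵢ) = 600/(1875×205×10³) + 725/(550×108×10³) + 675/(750×30×10³) = 4.377×10⁻⁵ mm/N.
Hence P = δ_free / Σ(L/AE) = 3.517/4.377×10⁻⁵ = 80.36 kN (tensile).

P ≈ 80.4 kN (tensile)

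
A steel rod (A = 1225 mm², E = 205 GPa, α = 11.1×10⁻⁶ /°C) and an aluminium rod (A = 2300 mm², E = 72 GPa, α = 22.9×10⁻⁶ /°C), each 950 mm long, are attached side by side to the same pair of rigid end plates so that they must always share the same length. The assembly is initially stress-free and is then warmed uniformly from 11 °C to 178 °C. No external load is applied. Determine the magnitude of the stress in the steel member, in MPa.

Equilibrium of a rigid end plate with no external load gives equal and opposite internal forces ±P in the two members. Since α_{aluminium} > α_{steel}, heating drives the aluminium into compression and the steel into tension.
Setting the final lengths equal and cancelling L: (α₁ − α₂)ΔT = P/(A₁E₁) + P/(A₂E₂).
|α₁ − α₂|·ΔT = 11.8×10⁻⁶ × 167 = 0.001971.
1/(A₁E₁) + 1/(A₂E₂) = 1/(1225×205×10³) + 1/(2300×72×10³) = 1.002×10⁻⁸ N⁻¹.
So P = 0.001971 / 1.002×10⁻⁸ = 196.7 kN.
σ_{steel} = P/A₁ = 196700/1225 = 160.5 MPa, tensile.

σ ≈ 161 MPa (tensile)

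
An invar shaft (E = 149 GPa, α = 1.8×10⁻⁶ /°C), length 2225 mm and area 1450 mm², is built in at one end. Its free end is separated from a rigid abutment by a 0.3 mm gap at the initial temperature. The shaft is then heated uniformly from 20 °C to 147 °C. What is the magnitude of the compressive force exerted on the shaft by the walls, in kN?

Unrestrained expansion: δ_free = αΔT L = 1.8×10⁻⁶ × 127 × 2225 = 0.5086 mm.
After closing the 0.3 mm clearance, 0.5086 − 0.3 = 0.2086 mm of expansion remains to be suppressed by the wall.
So σ = E(δ_free − g)/L = 149×10³ × 0.2086/2225 = 13.97 MPa.
Force on the wall = σA = 13.97 × 1450 mm² = 20.26 kN.

P ≈ 20.3 kN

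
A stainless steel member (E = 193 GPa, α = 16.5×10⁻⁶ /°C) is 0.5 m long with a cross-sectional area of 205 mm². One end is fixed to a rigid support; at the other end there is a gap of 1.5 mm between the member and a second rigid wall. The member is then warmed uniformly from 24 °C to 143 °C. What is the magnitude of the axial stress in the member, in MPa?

σ ≈ 0 MPa

If the wall were absent the member would grow by αΔT L = 16.5×10⁻⁶ × 119 × 500 = 0.9817 mm.
This is smaller than the 1.5 mm clearance, so the member expands freely without reaching the stop — the stress is zero.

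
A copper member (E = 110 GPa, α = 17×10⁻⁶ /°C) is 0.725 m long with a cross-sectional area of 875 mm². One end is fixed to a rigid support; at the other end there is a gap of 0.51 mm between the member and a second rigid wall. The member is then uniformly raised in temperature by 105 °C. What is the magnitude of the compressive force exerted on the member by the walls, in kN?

If the wall were absent the member would grow by αΔT L = 17×10⁻⁶ × 105 × 725 = 1.294 mm.
The gap closes (δ_free > 0.51 mm) and the wall then resists a further 1.294 − 0.51 = 0.7841 mm of expansion.
So σ = E(δ_free − g)/L = 110×10³ × 0.7841/725 = 119 MPa.
Force on the wall = σA = 119 × 875 mm² = 104.1 kN.

P ≈ 104 kN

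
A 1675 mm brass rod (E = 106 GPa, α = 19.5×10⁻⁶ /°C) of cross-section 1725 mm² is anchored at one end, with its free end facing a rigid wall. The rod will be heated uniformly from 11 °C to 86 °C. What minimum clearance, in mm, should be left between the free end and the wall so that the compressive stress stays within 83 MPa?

g ≈ 1.14 mm

With no wall the rod would lengthen by αΔT L = 19.5×10⁻⁶ × 75 × 1675 = 2.45 mm.
At the allowable stress the elastic shortening the wall may impose is σL/E = 83 × 1675 / (106×10³) = 1.312 mm.
So the gap has to take up the difference, g_min = δ_free − σL/E = 2.45 − 1.312 = 1.138 mm.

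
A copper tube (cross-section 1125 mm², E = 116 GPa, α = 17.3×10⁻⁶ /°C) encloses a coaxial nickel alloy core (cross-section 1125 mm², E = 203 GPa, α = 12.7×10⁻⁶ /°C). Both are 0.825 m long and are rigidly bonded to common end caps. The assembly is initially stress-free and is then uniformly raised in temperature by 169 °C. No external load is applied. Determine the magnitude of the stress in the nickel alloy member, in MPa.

σ ≈ 57.4 MPa (tensile)

The copper has the larger α, so on heating it would change length more than the nickel alloy if both were free. The rigid plates force a common final length, so the copper is put into compression and the nickel alloy into tension, with equal and opposite forces P (no external load).
Compatibility of the two members (thermal + elastic change equal): (α₁ − α₂)ΔT = P·[1/(A₁E₁) + 1/(A₂E₂)].
|α₁ − α₂|·ΔT = 4.6×10⁻⁶ × 169 = 0.0007774.
1/(A₁E₁) + 1/(A₂E₂) = 1/(1125×116×10³) + 1/(1125×203×10³) = 1.204×10⁻⁸ N⁻¹.
So P = 0.0007774 / 1.204×10⁻⁸ = 64.56 kN.
σ_{nickel alloy} = P/A₂ = 64560/1125 = 57.39 MPa, tensile.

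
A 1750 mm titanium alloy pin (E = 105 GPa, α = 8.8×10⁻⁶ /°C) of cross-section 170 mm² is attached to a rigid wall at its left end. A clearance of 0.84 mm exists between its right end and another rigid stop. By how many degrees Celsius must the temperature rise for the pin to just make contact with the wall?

ΔT ≈ 54.5 °C

Contact occurs when the free expansion equals the gap: αΔT L = 0.84 mm.
So ΔT = g/(αL) = 0.84/(8.8×10⁻⁶ × 1750) = 54.55 °C.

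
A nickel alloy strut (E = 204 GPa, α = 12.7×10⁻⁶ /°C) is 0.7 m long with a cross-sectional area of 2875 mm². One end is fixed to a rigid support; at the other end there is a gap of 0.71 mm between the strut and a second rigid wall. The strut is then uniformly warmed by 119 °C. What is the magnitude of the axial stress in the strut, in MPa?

σ ≈ 101 MPa (compressive)

Free thermal elongation = αΔT L = 12.7×10⁻⁶ × 119 × 700 = 1.058 mm.
The gap closes (δ_free > 0.71 mm) and the wall then resists a further 1.058 − 0.71 = 0.3479 mm of expansion.
That suppressed elongation corresponds to σ = E·Δ/L = 204×10³ × 0.3479/700 = 101.4 MPa.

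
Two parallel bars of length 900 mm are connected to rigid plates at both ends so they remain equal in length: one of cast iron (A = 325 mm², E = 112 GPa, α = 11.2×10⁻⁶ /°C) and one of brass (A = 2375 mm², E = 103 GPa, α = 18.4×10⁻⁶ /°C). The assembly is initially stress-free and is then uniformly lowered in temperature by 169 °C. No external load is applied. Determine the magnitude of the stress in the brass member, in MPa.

Equilibrium of a rigid end plate with no external load gives equal and opposite internal forces ±P in the two members. Since α_{brass} > α_{cast iron}, cooling drives the brass into tension and the cast iron into compression.
Setting the final lengths equal and cancelling L: (α₁ − α₂)ΔT = P/(A₁E₁) + P/(A₂E₂).
|α₁ − α₂|·ΔT = 7.2×10⁻⁶ × 169 = 0.001217.
1/(A₁E₁) + 1/(A₂E₂) = 1/(325×112×10³) + 1/(2375×103×10³) = 3.156×10⁻⁸ N⁻¹.
P = 0.001217 / 3.156×10⁻⁸ = 38550 N = 38.55 kN.
σ_{brass} = P/A₂ = 38550/2375 = 16.23 MPa, tensile.

σ ≈ 16.2 MPa (tensile)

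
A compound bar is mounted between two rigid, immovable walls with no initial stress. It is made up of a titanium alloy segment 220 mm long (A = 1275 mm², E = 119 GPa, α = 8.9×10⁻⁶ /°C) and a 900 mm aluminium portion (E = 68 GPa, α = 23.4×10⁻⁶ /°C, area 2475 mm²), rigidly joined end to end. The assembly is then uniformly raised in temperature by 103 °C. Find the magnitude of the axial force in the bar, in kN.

If the supports were absent, the total length change would be Σ αᵢΔT Lᵢ = 8.9×10⁻⁶×103×220 + 23.4×10⁻⁶×103×900 = 2.371 mm.
Since the ends are fixed, an axial force P builds up, equal in every segment, with P · Σ Lᵢ/(AᵢEᵢ) = δ_free.
The series flexibility is Σ Lᵢ/(AᵢEᵢ) = 220/(1275×119×10³) + 900/(2475×68×10³) = 6.798×10⁻⁶ mm/N.
So P = 2.371 / 6.798×10⁻⁶ = 348.8 kN, compressive.

P ≈ 349 kN (compressive)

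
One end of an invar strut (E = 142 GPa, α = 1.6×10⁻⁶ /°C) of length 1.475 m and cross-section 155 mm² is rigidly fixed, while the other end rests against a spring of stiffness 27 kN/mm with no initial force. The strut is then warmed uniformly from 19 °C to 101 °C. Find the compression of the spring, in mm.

Free thermal expansion: δ_free = αΔT L = 1.6×10⁻⁶ × 82 × 1475 = 0.1935 mm.
With a force P in the spring, the elastic change of the strut is PL/(AE) and that of the spring is P/k; compatibility requires their sum to equal δ_free.
P [ L/(AE) + 1/k ] = δ_free → P [ 1475/(155×142×10³) + 1/(27×10³) ] = 0.1935.
P = 0.1935 / 0.0001041 = 1860 N.
Spring compression = P/k = 1860/(27×10³) = 0.06888 mm.

δ ≈ 0.0689 mm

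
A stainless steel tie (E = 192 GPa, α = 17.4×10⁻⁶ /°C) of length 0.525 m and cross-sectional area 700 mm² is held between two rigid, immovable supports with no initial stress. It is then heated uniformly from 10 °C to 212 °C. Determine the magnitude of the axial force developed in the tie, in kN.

P ≈ 472 kN (compressive)

With zero net strain, σ = E·αΔT = 192 GPa × 17.4×10⁻⁶ × 202 = 674.8 MPa.
Then P = σA = 674.8 × 700 mm² = 472.4 kN, compressive.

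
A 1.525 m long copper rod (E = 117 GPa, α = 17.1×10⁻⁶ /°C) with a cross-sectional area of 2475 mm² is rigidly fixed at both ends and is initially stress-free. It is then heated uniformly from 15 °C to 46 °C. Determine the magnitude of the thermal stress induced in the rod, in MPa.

With length fixed, the mechanical strain must cancel the thermal strain αΔT = 17.1×10⁻⁶ × 31 = 530.1×10⁻⁶.
The stress required to suppress this strain is σ = Eε = 117×10³ × 530.1×10⁻⁶ = 62.02 MPa, compressive since the rod is trying to expand.

σ ≈ 62 MPa (compressive)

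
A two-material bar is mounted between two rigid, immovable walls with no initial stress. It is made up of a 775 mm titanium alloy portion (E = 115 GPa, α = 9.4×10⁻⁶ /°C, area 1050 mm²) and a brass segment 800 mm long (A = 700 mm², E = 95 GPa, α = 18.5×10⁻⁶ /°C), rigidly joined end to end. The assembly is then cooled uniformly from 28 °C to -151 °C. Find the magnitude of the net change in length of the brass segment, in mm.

|ΔL| ≈ 0.0713 mm

Free thermal contraction of the whole bar: Σ αᵢΔT Lᵢ = 9.4×10⁻⁶×179×775 + 18.5×10⁻⁶×179×800 = 3.953 mm.
Since the ends are fixed, an axial force P builds up, equal in every segment, with P · Σ Lᵢ/(AᵢEᵢ) = δ_free.
Σ Lᵢ/(AᵢEᵢ) = 775/(1050×115×10³) + 800/(700×95×10³) = 1.845×10⁻⁵ mm/N.
P = 3.953 / 1.845×10⁻⁵ = 214300 N = 214.3 kN, tensile.
For the brass segment, free thermal change = 18.5×10⁻⁶×179×800 = 2.649 mm and elastic change from P = 214300×800/(700×95×10³) = 2.578 mm; these oppose, so the net change is 0.0713 mm (segment shortens).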